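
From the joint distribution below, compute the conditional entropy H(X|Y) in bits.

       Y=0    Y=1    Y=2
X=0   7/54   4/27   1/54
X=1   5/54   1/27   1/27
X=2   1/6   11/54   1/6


H(X|Y) = Σ_y p(y) H(X|Y=y)
  p(Y=0) = 7/18, H(X|Y=0) = 1.5452
  p(Y=1) = 7/18, H(X|Y=1) = 1.3421
  p(Y=2) = 2/9, H(X|Y=2) = 1.0409
H(X|Y) = 0.3889×1.5452 + 0.3889×1.3421 + 0.2222×1.0409 = 1.3541 bits


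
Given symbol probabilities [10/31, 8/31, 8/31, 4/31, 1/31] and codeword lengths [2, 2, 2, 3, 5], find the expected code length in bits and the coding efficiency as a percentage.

Average length L = Σ p_i × l_i = 2.2258 bits
Entropy H = 2.0762 bits
Efficiency η = H/L × 100% = 93.28%


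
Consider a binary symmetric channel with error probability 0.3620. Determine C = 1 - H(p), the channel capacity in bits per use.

For BSC with error probability p:
C = 1 - H(p) where H(p) is binary entropy
H(0.3620) = -0.3620 × log₂(0.3620) - 0.6380 × log₂(0.6380)
H(p) = 0.9443
C = 1 - 0.9443 = 0.0557 bits/use


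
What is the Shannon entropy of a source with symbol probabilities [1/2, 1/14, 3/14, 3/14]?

H(X) = -Σ p(x) log₂ p(x)
  -1/2 × log₂(1/2) = 0.5000
  -1/14 × log₂(1/14) = 0.2720
  -3/14 × log₂(3/14) = 0.4762
  -3/14 × log₂(3/14) = 0.4762
H(X) = 1.7244 bits


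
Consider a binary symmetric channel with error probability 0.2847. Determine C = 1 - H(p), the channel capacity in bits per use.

For BSC with error probability p:
C = 1 - H(p) where H(p) is binary entropy
H(0.2847) = -0.2847 × log₂(0.2847) - 0.7153 × log₂(0.7153)
H(p) = 0.8618
C = 1 - 0.8618 = 0.1382 bits/use


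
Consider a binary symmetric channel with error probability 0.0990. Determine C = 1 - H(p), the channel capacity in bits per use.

For BSC with error probability p:
C = 1 - H(p) where H(p) is binary entropy
H(0.0990) = -0.0990 × log₂(0.0990) - 0.9010 × log₂(0.9010)
H(p) = 0.4658
C = 1 - 0.4658 = 0.5342 bits/use


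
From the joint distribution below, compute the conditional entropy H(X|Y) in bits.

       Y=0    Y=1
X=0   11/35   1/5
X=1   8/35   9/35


H(X|Y) = Σ_y p(y) H(X|Y=y)
  p(Y=0) = 19/35, H(X|Y=0) = 0.9819
  p(Y=1) = 16/35, H(X|Y=1) = 0.9887
H(X|Y) = 0.5429×0.9819 + 0.4571×0.9887 = 0.9850 bits


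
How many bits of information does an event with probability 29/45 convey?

Information content I(x) = -log₂(p(x))
I = -log₂(29/45) = -log₂(0.6444)
I = 0.6339 bits


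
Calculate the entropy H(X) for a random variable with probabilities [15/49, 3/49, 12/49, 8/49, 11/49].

H(X) = -Σ p(x) log₂ p(x)
  -15/49 × log₂(15/49) = 0.5228
  -3/49 × log₂(3/49) = 0.2467
  -12/49 × log₂(12/49) = 0.4971
  -8/49 × log₂(8/49) = 0.4269
  -11/49 × log₂(11/49) = 0.4838
H(X) = 2.1773 bits


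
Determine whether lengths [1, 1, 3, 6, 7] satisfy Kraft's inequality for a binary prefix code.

Kraft inequality: Σ 2^(-l_i) ≤ 1 for prefix-free code
Calculating: 2^(-1) + 2^(-1) + 2^(-3) + 2^(-6) + 2^(-7)
= 0.5 + 0.5 + 0.125 + 0.015625 + 0.0078125
= 1.1484
Since 1.1484 > 1, prefix-free code does not exist


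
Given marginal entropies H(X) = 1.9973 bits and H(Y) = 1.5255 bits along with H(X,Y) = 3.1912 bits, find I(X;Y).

I(X;Y) = H(X) + H(Y) - H(X,Y)
I(X;Y) = 1.9973 + 1.5255 - 3.1912 = 0.3316 bits


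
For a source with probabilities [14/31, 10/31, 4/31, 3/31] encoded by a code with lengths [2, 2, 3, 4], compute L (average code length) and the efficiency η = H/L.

Average length L = Σ p_i × l_i = 2.3226 bits
Entropy H = 1.7517 bits
Efficiency η = H/L × 100% = 75.42%


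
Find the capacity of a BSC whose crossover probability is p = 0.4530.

For BSC with error probability p:
C = 1 - H(p) where H(p) is binary entropy
H(0.4530) = -0.4530 × log₂(0.4530) - 0.5470 × log₂(0.5470)
H(p) = 0.9936
C = 1 - 0.9936 = 0.0064 bits/use


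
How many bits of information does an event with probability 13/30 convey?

Information content I(x) = -log₂(p(x))
I = -log₂(13/30) = -log₂(0.4333)
I = 1.2065 bits


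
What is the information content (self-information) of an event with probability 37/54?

Information content I(x) = -log₂(p(x))
I = -log₂(37/54) = -log₂(0.6852)
I = 0.5454 bits


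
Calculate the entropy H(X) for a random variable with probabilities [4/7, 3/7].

H(X) = -Σ p(x) log₂ p(x)
  -4/7 × log₂(4/7) = 0.4613
  -3/7 × log₂(3/7) = 0.5239
H(X) = 0.9852 bits


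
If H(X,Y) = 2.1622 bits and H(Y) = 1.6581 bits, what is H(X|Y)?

Chain rule: H(X,Y) = H(X|Y) + H(Y)
H(X|Y) = H(X,Y) - H(Y) = 2.1622 - 1.6581 = 0.5041 bits


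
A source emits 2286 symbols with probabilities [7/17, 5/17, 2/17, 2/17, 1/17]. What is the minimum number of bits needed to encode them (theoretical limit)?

Entropy H = 2.0133 bits/symbol
Minimum bits = H × n = 2.0133 × 2286
= 4602.36 bits


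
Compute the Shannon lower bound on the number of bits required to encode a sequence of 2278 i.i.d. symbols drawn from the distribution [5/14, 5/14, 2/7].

Entropy H = 1.5774 bits/symbol
Minimum bits = H × n = 1.5774 × 2278
= 3593.33 bits


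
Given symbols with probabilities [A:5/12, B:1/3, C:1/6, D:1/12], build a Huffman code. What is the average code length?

Huffman tree construction:
Combine smallest probabilities repeatedly
Resulting codes:
  A: 0 (length 1)
  B: 11 (length 2)
  C: 101 (length 3)
  D: 100 (length 3)
Average length = Σ p(s) × length(s) = 1.8333 bits


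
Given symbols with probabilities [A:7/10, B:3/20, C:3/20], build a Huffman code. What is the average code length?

Huffman tree construction:
Combine smallest probabilities repeatedly
Resulting codes:
  A: 1 (length 1)
  B: 00 (length 2)
  C: 01 (length 2)
Average length = Σ p(s) × length(s) = 1.3000 bits


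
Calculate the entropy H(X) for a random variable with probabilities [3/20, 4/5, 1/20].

H(X) = -Σ p(x) log₂ p(x)
  -3/20 × log₂(3/20) = 0.4105
  -4/5 × log₂(4/5) = 0.2575
  -1/20 × log₂(1/20) = 0.2161
H(X) = 0.8842 bits


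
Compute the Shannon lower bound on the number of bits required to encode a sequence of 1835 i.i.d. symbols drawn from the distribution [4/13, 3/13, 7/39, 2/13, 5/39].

Entropy H = 2.2516 bits/symbol
Minimum bits = H × n = 2.2516 × 1835
= 4131.62 bits


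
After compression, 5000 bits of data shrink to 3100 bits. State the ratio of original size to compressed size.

Compression ratio = Original / Compressed
= 5000 / 3100 = 1.61:1


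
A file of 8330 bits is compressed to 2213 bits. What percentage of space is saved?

Space savings = (1 - Compressed/Original) × 100%
= (1 - 2213/8330) × 100%
= 73.43%


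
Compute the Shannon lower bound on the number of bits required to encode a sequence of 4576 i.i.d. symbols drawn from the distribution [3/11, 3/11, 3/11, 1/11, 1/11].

Entropy H = 2.1626 bits/symbol
Minimum bits = H × n = 2.1626 × 4576
= 9896.26 bits


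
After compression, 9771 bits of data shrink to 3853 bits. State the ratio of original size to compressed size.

Compression ratio = Original / Compressed
= 9771 / 3853 = 2.54:1


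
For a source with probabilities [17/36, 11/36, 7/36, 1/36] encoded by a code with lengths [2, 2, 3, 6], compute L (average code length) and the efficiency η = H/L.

Average length L = Σ p_i × l_i = 2.3056 bits
Entropy H = 1.6368 bits
Efficiency η = H/L × 100% = 70.99%


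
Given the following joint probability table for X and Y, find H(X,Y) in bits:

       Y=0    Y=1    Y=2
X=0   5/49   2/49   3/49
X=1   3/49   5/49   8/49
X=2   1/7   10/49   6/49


H(X,Y) = -Σ p(x,y) log₂ p(x,y)
  p(0,0)=5/49: -0.1020 × log₂(0.1020) = 0.3360
  p(0,1)=2/49: -0.0408 × log₂(0.0408) = 0.1884
  p(0,2)=3/49: -0.0612 × log₂(0.0612) = 0.2467
  p(1,0)=3/49: -0.0612 × log₂(0.0612) = 0.2467
  p(1,1)=5/49: -0.1020 × log₂(0.1020) = 0.3360
  p(1,2)=8/49: -0.1633 × log₂(0.1633) = 0.4269
  p(2,0)=1/7: -0.1429 × log₂(0.1429) = 0.4011
  p(2,1)=10/49: -0.2041 × log₂(0.2041) = 0.4679
  p(2,2)=6/49: -0.1224 × log₂(0.1224) = 0.3710
H(X,Y) = 3.0206 bits


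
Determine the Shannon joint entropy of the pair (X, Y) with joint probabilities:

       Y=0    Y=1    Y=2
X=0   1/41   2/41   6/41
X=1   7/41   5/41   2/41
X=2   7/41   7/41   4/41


H(X,Y) = -Σ p(x,y) log₂ p(x,y)
  p(0,0)=1/41: -0.0244 × log₂(0.0244) = 0.1307
  p(0,1)=2/41: -0.0488 × log₂(0.0488) = 0.2126
  p(0,2)=6/41: -0.1463 × log₂(0.1463) = 0.4057
  p(1,0)=7/41: -0.1707 × log₂(0.1707) = 0.4354
  p(1,1)=5/41: -0.1220 × log₂(0.1220) = 0.3702
  p(1,2)=2/41: -0.0488 × log₂(0.0488) = 0.2126
  p(2,0)=7/41: -0.1707 × log₂(0.1707) = 0.4354
  p(2,1)=7/41: -0.1707 × log₂(0.1707) = 0.4354
  p(2,2)=4/41: -0.0976 × log₂(0.0976) = 0.3276
H(X,Y) = 2.9655 bits


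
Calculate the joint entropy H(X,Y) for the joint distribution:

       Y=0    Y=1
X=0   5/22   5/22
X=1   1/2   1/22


H(X,Y) = -Σ p(x,y) log₂ p(x,y)
  p(0,0)=5/22: -0.2273 × log₂(0.2273) = 0.4858
  p(0,1)=5/22: -0.2273 × log₂(0.2273) = 0.4858
  p(1,0)=1/2: -0.5000 × log₂(0.5000) = 0.5000
  p(1,1)=1/22: -0.0455 × log₂(0.0455) = 0.2027
H(X,Y) = 1.6743 bits


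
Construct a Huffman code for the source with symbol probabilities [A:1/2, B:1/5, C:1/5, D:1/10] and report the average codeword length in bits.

Huffman tree construction:
Combine smallest probabilities repeatedly
Resulting codes:
  A: 0 (length 1)
  B: 111 (length 3)
  C: 10 (length 2)
  D: 110 (length 3)
Average length = Σ p(s) × length(s) = 1.8000 bits


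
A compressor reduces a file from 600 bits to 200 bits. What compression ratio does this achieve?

Compression ratio = Original / Compressed
= 600 / 200 = 3.00:1


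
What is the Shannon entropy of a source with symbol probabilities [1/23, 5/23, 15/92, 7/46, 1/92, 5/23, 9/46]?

H(X) = -Σ p(x) log₂ p(x)
  -1/23 × log₂(1/23) = 0.1967
  -5/23 × log₂(5/23) = 0.4786
  -15/92 × log₂(15/92) = 0.4266
  -7/46 × log₂(7/46) = 0.4133
  -1/92 × log₂(1/92) = 0.0709
  -5/23 × log₂(5/23) = 0.4786
  -9/46 × log₂(9/46) = 0.4605
H(X) = 2.5253 bits


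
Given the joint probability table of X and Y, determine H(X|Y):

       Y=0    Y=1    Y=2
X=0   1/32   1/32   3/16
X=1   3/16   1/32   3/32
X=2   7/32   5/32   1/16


H(X|Y) = Σ_y p(y) H(X|Y=y)
  p(Y=0) = 7/16, H(X|Y=0) = 1.2958
  p(Y=1) = 7/32, H(X|Y=1) = 1.1488
  p(Y=2) = 11/32, H(X|Y=2) = 1.4354
H(X|Y) = 0.4375×1.2958 + 0.2188×1.1488 + 0.3438×1.4354 = 1.3116 bits


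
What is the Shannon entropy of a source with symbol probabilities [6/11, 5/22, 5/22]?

H(X) = -Σ p(x) log₂ p(x)
  -6/11 × log₂(6/11) = 0.4770
  -5/22 × log₂(5/22) = 0.4858
  -5/22 × log₂(5/22) = 0.4858
H(X) = 1.4486 bits


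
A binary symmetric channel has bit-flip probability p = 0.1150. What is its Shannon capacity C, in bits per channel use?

For BSC with error probability p:
C = 1 - H(p) where H(p) is binary entropy
H(0.1150) = -0.1150 × log₂(0.1150) - 0.8850 × log₂(0.8850)
H(p) = 0.5148
C = 1 - 0.5148 = 0.4852 bits/use


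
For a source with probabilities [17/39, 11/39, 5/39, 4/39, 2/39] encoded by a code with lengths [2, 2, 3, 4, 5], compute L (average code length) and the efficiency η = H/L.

Average length L = Σ p_i × l_i = 2.4872 bits
Entropy H = 1.9739 bits
Efficiency η = H/L × 100% = 79.36%


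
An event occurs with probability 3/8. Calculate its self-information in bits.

Information content I(x) = -log₂(p(x))
I = -log₂(3/8) = -log₂(0.3750)
I = 1.4150 bits


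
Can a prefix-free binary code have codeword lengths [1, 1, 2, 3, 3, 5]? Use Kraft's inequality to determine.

Kraft inequality: Σ 2^(-l_i) ≤ 1 for prefix-free code
Calculating: 2^(-1) + 2^(-1) + 2^(-2) + 2^(-3) + 2^(-3) + 2^(-5)
= 0.5 + 0.5 + 0.25 + 0.125 + 0.125 + 0.03125
= 1.5312
Since 1.5312 > 1, prefix-free code does not exist


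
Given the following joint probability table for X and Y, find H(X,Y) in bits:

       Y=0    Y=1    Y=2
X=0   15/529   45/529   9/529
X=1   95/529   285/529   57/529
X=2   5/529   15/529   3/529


H(X,Y) = -Σ p(x,y) log₂ p(x,y)
  p(0,0)=15/529: -0.0284 × log₂(0.0284) = 0.1458
  p(0,1)=45/529: -0.0851 × log₂(0.0851) = 0.3024
  p(0,2)=9/529: -0.0170 × log₂(0.0170) = 0.1000
  p(1,0)=95/529: -0.1796 × log₂(0.1796) = 0.4449
  p(1,1)=285/529: -0.5388 × log₂(0.5388) = 0.4807
  p(1,2)=57/529: -0.1078 × log₂(0.1078) = 0.3463
  p(2,0)=5/529: -0.0095 × log₂(0.0095) = 0.0636
  p(2,1)=15/529: -0.0284 × log₂(0.0284) = 0.1458
  p(2,2)=3/529: -0.0057 × log₂(0.0057) = 0.0423
H(X,Y) = 2.0718 bits


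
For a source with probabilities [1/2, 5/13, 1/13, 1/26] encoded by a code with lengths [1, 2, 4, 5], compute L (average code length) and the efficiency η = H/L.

Average length L = Σ p_i × l_i = 1.7692 bits
Entropy H = 1.4956 bits
Efficiency η = H/L × 100% = 84.54%


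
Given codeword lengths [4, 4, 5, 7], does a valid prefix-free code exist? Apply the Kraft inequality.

Kraft inequality: Σ 2^(-l_i) ≤ 1 for prefix-free code
Calculating: 2^(-4) + 2^(-4) + 2^(-5) + 2^(-7)
= 0.0625 + 0.0625 + 0.03125 + 0.0078125
= 0.1641
Since 0.1641 ≤ 1, prefix-free code exists


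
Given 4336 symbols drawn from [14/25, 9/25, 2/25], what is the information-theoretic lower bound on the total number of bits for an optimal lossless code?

Entropy H = 1.2906 bits/symbol
Minimum bits = H × n = 1.2906 × 4336
= 5595.89 bits


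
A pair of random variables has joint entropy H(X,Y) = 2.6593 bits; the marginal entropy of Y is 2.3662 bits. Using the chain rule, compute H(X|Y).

Chain rule: H(X,Y) = H(X|Y) + H(Y)
H(X|Y) = H(X,Y) - H(Y) = 2.6593 - 2.3662 = 0.2931 bits


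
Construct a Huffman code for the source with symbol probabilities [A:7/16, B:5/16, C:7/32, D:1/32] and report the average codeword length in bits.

Huffman tree construction:
Combine smallest probabilities repeatedly
Resulting codes:
  A: 0 (length 1)
  B: 11 (length 2)
  C: 101 (length 3)
  D: 100 (length 3)
Average length = Σ p(s) × length(s) = 1.8125 bits


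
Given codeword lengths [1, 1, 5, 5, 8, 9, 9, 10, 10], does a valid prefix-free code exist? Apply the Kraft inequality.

Kraft inequality: Σ 2^(-l_i) ≤ 1 for prefix-free code
Calculating: 2^(-1) + 2^(-1) + 2^(-5) + 2^(-5) + 2^(-8) + 2^(-9) + 2^(-9) + 2^(-10) + 2^(-10)
= 0.5 + 0.5 + 0.03125 + 0.03125 + 0.00390625 + 0.001953125 + 0.001953125 + 0.0009765625 + 0.0009765625
= 1.0723
Since 1.0723 > 1, prefix-free code does not exist


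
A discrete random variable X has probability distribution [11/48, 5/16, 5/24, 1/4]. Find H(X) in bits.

H(X) = -Σ p(x) log₂ p(x)
  -11/48 × log₂(11/48) = 0.4871
  -5/16 × log₂(5/16) = 0.5244
  -5/24 × log₂(5/24) = 0.4715
  -1/4 × log₂(1/4) = 0.5000
H(X) = 1.9830 bits


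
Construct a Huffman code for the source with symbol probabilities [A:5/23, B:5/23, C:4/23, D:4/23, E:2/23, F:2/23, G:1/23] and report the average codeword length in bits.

Huffman tree construction:
Combine smallest probabilities repeatedly
Resulting codes:
  A: 00 (length 2)
  B: 01 (length 2)
  C: 110 (length 3)
  D: 111 (length 3)
  E: 1011 (length 4)
  F: 100 (length 3)
  G: 1010 (length 4)
Average length = Σ p(s) × length(s) = 2.6957 bits


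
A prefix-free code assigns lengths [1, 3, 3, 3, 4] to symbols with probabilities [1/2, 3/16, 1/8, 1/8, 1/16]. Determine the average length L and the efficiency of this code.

Average length L = Σ p_i × l_i = 2.0625 bits
Entropy H = 1.9528 bits
Efficiency η = H/L × 100% = 94.68%


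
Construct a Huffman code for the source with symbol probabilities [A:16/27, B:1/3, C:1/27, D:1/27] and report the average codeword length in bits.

Huffman tree construction:
Combine smallest probabilities repeatedly
Resulting codes:
  A: 1 (length 1)
  B: 01 (length 2)
  C: 000 (length 3)
  D: 001 (length 3)
Average length = Σ p(s) × length(s) = 1.4815 bits


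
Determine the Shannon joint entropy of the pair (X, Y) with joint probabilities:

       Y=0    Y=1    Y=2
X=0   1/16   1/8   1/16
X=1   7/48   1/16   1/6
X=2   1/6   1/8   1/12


H(X,Y) = -Σ p(x,y) log₂ p(x,y)
  p(0,0)=1/16: -0.0625 × log₂(0.0625) = 0.2500
  p(0,1)=1/8: -0.1250 × log₂(0.1250) = 0.3750
  p(0,2)=1/16: -0.0625 × log₂(0.0625) = 0.2500
  p(1,0)=7/48: -0.1458 × log₂(0.1458) = 0.4051
  p(1,1)=1/16: -0.0625 × log₂(0.0625) = 0.2500
  p(1,2)=1/6: -0.1667 × log₂(0.1667) = 0.4308
  p(2,0)=1/6: -0.1667 × log₂(0.1667) = 0.4308
  p(2,1)=1/8: -0.1250 × log₂(0.1250) = 0.3750
  p(2,2)=1/12: -0.0833 × log₂(0.0833) = 0.2987
H(X,Y) = 3.0655 bits


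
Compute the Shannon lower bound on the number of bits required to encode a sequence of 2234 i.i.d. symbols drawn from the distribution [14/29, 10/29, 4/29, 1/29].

Entropy H = 1.5986 bits/symbol
Minimum bits = H × n = 1.5986 × 2234
= 3571.26 bits


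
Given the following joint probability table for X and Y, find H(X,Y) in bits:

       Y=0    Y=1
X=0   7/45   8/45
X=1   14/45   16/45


H(X,Y) = -Σ p(x,y) log₂ p(x,y)
  p(0,0)=7/45: -0.1556 × log₂(0.1556) = 0.4176
  p(0,1)=8/45: -0.1778 × log₂(0.1778) = 0.4430
  p(1,0)=14/45: -0.3111 × log₂(0.3111) = 0.5241
  p(1,1)=16/45: -0.3556 × log₂(0.3556) = 0.5304
H(X,Y) = 1.9151 bits


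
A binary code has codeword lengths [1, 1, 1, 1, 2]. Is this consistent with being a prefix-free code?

Kraft inequality: Σ 2^(-l_i) ≤ 1 for prefix-free code
Calculating: 2^(-1) + 2^(-1) + 2^(-1) + 2^(-1) + 2^(-2)
= 0.5 + 0.5 + 0.5 + 0.5 + 0.25
= 2.2500
Since 2.2500 > 1, prefix-free code does not exist


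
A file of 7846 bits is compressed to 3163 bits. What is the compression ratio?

Compression ratio = Original / Compressed
= 7846 / 3163 = 2.48:1


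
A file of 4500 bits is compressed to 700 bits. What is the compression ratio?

Compression ratio = Original / Compressed
= 4500 / 700 = 6.43:1


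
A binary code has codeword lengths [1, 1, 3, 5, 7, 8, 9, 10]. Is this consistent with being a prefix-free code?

Kraft inequality: Σ 2^(-l_i) ≤ 1 for prefix-free code
Calculating: 2^(-1) + 2^(-1) + 2^(-3) + 2^(-5) + 2^(-7) + 2^(-8) + 2^(-9) + 2^(-10)
= 0.5 + 0.5 + 0.125 + 0.03125 + 0.0078125 + 0.00390625 + 0.001953125 + 0.0009765625
= 1.1709
Since 1.1709 > 1, prefix-free code does not exist


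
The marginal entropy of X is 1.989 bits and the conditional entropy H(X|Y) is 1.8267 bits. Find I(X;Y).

I(X;Y) = H(X) - H(X|Y)
I(X;Y) = 1.989 - 1.8267 = 0.1623 bits


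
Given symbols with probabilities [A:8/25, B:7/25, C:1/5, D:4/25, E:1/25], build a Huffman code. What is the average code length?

Huffman tree construction:
Combine smallest probabilities repeatedly
Resulting codes:
  A: 11 (length 2)
  B: 10 (length 2)
  C: 00 (length 2)
  D: 011 (length 3)
  E: 010 (length 3)
Average length = Σ p(s) × length(s) = 2.2000 bits


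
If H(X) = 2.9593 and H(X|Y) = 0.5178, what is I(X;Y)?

I(X;Y) = H(X) - H(X|Y)
I(X;Y) = 2.9593 - 0.5178 = 2.4415 bits


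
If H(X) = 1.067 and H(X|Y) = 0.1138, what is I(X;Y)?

I(X;Y) = H(X) - H(X|Y)
I(X;Y) = 1.067 - 0.1138 = 0.9532 bits


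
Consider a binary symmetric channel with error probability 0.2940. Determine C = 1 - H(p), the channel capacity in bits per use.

For BSC with error probability p:
C = 1 - H(p) where H(p) is binary entropy
H(0.2940) = -0.2940 × log₂(0.2940) - 0.7060 × log₂(0.7060)
H(p) = 0.8738
C = 1 - 0.8738 = 0.1262 bits/use


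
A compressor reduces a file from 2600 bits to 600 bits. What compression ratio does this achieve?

Compression ratio = Original / Compressed
= 2600 / 600 = 4.33:1


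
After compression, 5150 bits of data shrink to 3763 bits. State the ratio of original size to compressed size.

Compression ratio = Original / Compressed
= 5150 / 3763 = 1.37:1


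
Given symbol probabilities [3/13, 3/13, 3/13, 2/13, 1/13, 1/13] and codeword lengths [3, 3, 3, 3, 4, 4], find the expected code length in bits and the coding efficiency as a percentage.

Average length L = Σ p_i × l_i = 3.1538 bits
Entropy H = 2.4493 bits
Efficiency η = H/L × 100% = 77.66%


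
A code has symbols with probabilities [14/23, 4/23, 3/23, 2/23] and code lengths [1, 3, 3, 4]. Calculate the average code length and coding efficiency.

Average length L = Σ p_i × l_i = 1.8696 bits
Entropy H = 1.5645 bits
Efficiency η = H/L × 100% = 83.68%


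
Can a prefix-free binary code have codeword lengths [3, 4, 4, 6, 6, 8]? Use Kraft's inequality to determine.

Kraft inequality: Σ 2^(-l_i) ≤ 1 for prefix-free code
Calculating: 2^(-3) + 2^(-4) + 2^(-4) + 2^(-6) + 2^(-6) + 2^(-8)
= 0.125 + 0.0625 + 0.0625 + 0.015625 + 0.015625 + 0.00390625
= 0.2852
Since 0.2852 ≤ 1, prefix-free code exists


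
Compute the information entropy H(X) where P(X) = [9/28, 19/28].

H(X) = -Σ p(x) log₂ p(x)
  -9/28 × log₂(9/28) = 0.5263
  -19/28 × log₂(19/28) = 0.3796
H(X) = 0.9059 bits


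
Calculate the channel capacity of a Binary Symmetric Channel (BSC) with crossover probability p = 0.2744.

For BSC with error probability p:
C = 1 - H(p) where H(p) is binary entropy
H(0.2744) = -0.2744 × log₂(0.2744) - 0.7256 × log₂(0.7256)
H(p) = 0.8477
C = 1 - 0.8477 = 0.1523 bits/use


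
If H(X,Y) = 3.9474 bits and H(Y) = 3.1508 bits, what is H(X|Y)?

Chain rule: H(X,Y) = H(X|Y) + H(Y)
H(X|Y) = H(X,Y) - H(Y) = 3.9474 - 3.1508 = 0.7966 bits


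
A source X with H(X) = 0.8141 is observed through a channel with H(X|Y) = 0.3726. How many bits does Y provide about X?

I(X;Y) = H(X) - H(X|Y)
I(X;Y) = 0.8141 - 0.3726 = 0.4415 bits


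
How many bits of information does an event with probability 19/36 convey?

Information content I(x) = -log₂(p(x))
I = -log₂(19/36) = -log₂(0.5278)
I = 0.9220 bits


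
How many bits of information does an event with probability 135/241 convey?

Information content I(x) = -log₂(p(x))
I = -log₂(135/241) = -log₂(0.5602)
I = 0.8361 bits


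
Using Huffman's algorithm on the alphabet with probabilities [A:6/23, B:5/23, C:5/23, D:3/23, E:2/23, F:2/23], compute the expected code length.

Huffman tree construction:
Combine smallest probabilities repeatedly
Resulting codes:
  A: 10 (length 2)
  B: 00 (length 2)
  C: 01 (length 2)
  D: 110 (length 3)
  E: 1110 (length 4)
  F: 1111 (length 4)
Average length = Σ p(s) × length(s) = 2.4783 bits


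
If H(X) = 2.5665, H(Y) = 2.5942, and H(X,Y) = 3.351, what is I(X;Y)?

I(X;Y) = H(X) + H(Y) - H(X,Y)
I(X;Y) = 2.5665 + 2.5942 - 3.351 = 1.8097 bits


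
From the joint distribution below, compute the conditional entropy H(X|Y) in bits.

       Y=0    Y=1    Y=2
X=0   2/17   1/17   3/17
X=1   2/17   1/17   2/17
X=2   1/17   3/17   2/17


H(X|Y) = Σ_y p(y) H(X|Y=y)
  p(Y=0) = 5/17, H(X|Y=0) = 1.5219
  p(Y=1) = 5/17, H(X|Y=1) = 1.3710
  p(Y=2) = 7/17, H(X|Y=2) = 1.5567
H(X|Y) = 0.2941×1.5219 + 0.2941×1.3710 + 0.4118×1.5567 = 1.4918 bits


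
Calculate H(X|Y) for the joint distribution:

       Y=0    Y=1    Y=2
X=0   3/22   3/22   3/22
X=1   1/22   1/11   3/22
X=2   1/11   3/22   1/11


H(X|Y) = Σ_y p(y) H(X|Y=y)
  p(Y=0) = 3/11, H(X|Y=0) = 1.4591
  p(Y=1) = 4/11, H(X|Y=1) = 1.5613
  p(Y=2) = 4/11, H(X|Y=2) = 1.5613
H(X|Y) = 0.2727×1.4591 + 0.3636×1.5613 + 0.3636×1.5613 = 1.5334 bits


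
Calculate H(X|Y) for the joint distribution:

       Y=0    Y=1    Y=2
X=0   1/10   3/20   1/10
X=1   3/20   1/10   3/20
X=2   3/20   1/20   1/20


H(X|Y) = Σ_y p(y) H(X|Y=y)
  p(Y=0) = 2/5, H(X|Y=0) = 1.5613
  p(Y=1) = 3/10, H(X|Y=1) = 1.4591
  p(Y=2) = 3/10, H(X|Y=2) = 1.4591
H(X|Y) = 0.4000×1.5613 + 0.3000×1.4591 + 0.3000×1.4591 = 1.5000 bits


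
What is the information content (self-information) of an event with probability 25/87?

Information content I(x) = -log₂(p(x))
I = -log₂(25/87) = -log₂(0.2874)
I = 1.7991 bits


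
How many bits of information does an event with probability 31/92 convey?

Information content I(x) = -log₂(p(x))
I = -log₂(31/92) = -log₂(0.3370)
I = 1.5694 bits


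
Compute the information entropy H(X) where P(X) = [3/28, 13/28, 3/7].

H(X) = -Σ p(x) log₂ p(x)
  -3/28 × log₂(3/28) = 0.3453
  -13/28 × log₂(13/28) = 0.5139
  -3/7 × log₂(3/7) = 0.5239
H(X) = 1.3831 bits


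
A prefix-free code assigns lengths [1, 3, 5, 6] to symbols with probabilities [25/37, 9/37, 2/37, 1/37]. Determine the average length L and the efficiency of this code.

Average length L = Σ p_i × l_i = 1.8378 bits
Entropy H = 1.2466 bits
Efficiency η = H/L × 100% = 67.83%


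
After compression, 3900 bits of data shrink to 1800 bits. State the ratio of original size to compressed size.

Compression ratio = Original / Compressed
= 3900 / 1800 = 2.17:1


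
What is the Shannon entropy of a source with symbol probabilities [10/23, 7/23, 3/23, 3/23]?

H(X) = -Σ p(x) log₂ p(x)
  -10/23 × log₂(10/23) = 0.5224
  -7/23 × log₂(7/23) = 0.5223
  -3/23 × log₂(3/23) = 0.3833
  -3/23 × log₂(3/23) = 0.3833
H(X) = 1.8114 bits


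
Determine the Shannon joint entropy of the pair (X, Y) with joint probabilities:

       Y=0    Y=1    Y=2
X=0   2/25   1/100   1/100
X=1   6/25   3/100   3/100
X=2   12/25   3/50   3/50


H(X,Y) = -Σ p(x,y) log₂ p(x,y)
  p(0,0)=2/25: -0.0800 × log₂(0.0800) = 0.2915
  p(0,1)=1/100: -0.0100 × log₂(0.0100) = 0.0664
  p(0,2)=1/100: -0.0100 × log₂(0.0100) = 0.0664
  p(1,0)=6/25: -0.2400 × log₂(0.2400) = 0.4941
  p(1,1)=3/100: -0.0300 × log₂(0.0300) = 0.1518
  p(1,2)=3/100: -0.0300 × log₂(0.0300) = 0.1518
  p(2,0)=12/25: -0.4800 × log₂(0.4800) = 0.5083
  p(2,1)=3/50: -0.0600 × log₂(0.0600) = 0.2435
  p(2,2)=3/50: -0.0600 × log₂(0.0600) = 0.2435
H(X,Y) = 2.2174 bits


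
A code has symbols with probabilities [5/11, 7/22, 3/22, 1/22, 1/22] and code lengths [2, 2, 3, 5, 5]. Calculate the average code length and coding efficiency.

Average length L = Σ p_i × l_i = 2.4091 bits
Entropy H = 1.8401 bits
Efficiency η = H/L × 100% = 76.38%


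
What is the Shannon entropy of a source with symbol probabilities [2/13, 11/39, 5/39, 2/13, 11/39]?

H(X) = -Σ p(x) log₂ p(x)
  -2/13 × log₂(2/13) = 0.4155
  -11/39 × log₂(11/39) = 0.5150
  -5/39 × log₂(5/39) = 0.3799
  -2/13 × log₂(2/13) = 0.4155
  -11/39 × log₂(11/39) = 0.5150
H(X) = 2.2409 bits


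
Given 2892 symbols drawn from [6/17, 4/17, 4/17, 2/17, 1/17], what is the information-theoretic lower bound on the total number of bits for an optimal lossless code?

Entropy H = 2.1163 bits/symbol
Minimum bits = H × n = 2.1163 × 2892
= 6120.34 bits


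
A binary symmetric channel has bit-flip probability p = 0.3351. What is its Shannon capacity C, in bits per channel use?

For BSC with error probability p:
C = 1 - H(p) where H(p) is binary entropy
H(0.3351) = -0.3351 × log₂(0.3351) - 0.6649 × log₂(0.6649)
H(p) = 0.9201
C = 1 - 0.9201 = 0.0799 bits/use


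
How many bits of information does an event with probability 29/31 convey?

Information content I(x) = -log₂(p(x))
I = -log₂(29/31) = -log₂(0.9355)
I = 0.0962 bits


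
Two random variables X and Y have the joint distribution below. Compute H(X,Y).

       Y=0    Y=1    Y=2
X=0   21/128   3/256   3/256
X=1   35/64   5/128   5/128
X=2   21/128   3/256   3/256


H(X,Y) = -Σ p(x,y) log₂ p(x,y)
  p(0,0)=21/128: -0.1641 × log₂(0.1641) = 0.4278
  p(0,1)=3/256: -0.0117 × log₂(0.0117) = 0.0752
  p(0,2)=3/256: -0.0117 × log₂(0.0117) = 0.0752
  p(1,0)=35/64: -0.5469 × log₂(0.5469) = 0.4762
  p(1,1)=5/128: -0.0391 × log₂(0.0391) = 0.1827
  p(1,2)=5/128: -0.0391 × log₂(0.0391) = 0.1827
  p(2,0)=21/128: -0.1641 × log₂(0.1641) = 0.4278
  p(2,1)=3/256: -0.0117 × log₂(0.0117) = 0.0752
  p(2,2)=3/256: -0.0117 × log₂(0.0117) = 0.0752
H(X,Y) = 1.9980 bits


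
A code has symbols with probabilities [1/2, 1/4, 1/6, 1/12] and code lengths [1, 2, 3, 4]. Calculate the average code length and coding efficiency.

Average length L = Σ p_i × l_i = 1.8333 bits
Entropy H = 1.7296 bits
Efficiency η = H/L × 100% = 94.34%


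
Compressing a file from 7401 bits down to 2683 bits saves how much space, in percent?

Space savings = (1 - Compressed/Original) × 100%
= (1 - 2683/7401) × 100%
= 63.75%


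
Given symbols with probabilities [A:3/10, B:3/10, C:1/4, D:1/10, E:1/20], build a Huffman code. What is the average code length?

Huffman tree construction:
Combine smallest probabilities repeatedly
Resulting codes:
  A: 10 (length 2)
  B: 11 (length 2)
  C: 01 (length 2)
  D: 001 (length 3)
  E: 000 (length 3)
Average length = Σ p(s) × length(s) = 2.1500 bits


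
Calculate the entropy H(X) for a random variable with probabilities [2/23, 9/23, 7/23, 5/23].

H(X) = -Σ p(x) log₂ p(x)
  -2/23 × log₂(2/23) = 0.3064
  -9/23 × log₂(9/23) = 0.5297
  -7/23 × log₂(7/23) = 0.5223
  -5/23 × log₂(5/23) = 0.4786
H(X) = 1.8370 bits


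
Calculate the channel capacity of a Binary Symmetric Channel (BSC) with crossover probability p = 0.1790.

For BSC with error probability p:
C = 1 - H(p) where H(p) is binary entropy
H(0.1790) = -0.1790 × log₂(0.1790) - 0.8210 × log₂(0.8210)
H(p) = 0.6779
C = 1 - 0.6779 = 0.3221 bits/use


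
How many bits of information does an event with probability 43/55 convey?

Information content I(x) = -log₂(p(x))
I = -log₂(43/55) = -log₂(0.7818)
I = 0.3551 bits


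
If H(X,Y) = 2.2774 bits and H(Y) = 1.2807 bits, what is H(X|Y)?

Chain rule: H(X,Y) = H(X|Y) + H(Y)
H(X|Y) = H(X,Y) - H(Y) = 2.2774 - 1.2807 = 0.9967 bits


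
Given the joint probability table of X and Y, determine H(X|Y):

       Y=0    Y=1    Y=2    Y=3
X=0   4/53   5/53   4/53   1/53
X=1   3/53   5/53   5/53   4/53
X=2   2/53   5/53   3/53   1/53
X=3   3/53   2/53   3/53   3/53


H(X|Y) = Σ_y p(y) H(X|Y=y)
  p(Y=0) = 12/53, H(X|Y=0) = 1.9591
  p(Y=1) = 17/53, H(X|Y=1) = 1.9211
  p(Y=2) = 15/53, H(X|Y=2) = 1.9656
  p(Y=3) = 9/53, H(X|Y=3) = 1.7527
H(X|Y) = 0.2264×1.9591 + 0.3208×1.9211 + 0.2830×1.9656 + 0.1698×1.7527 = 1.9137 bits


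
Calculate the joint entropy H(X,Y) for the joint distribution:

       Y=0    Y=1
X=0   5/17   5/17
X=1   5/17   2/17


H(X,Y) = -Σ p(x,y) log₂ p(x,y)
  p(0,0)=5/17: -0.2941 × log₂(0.2941) = 0.5193
  p(0,1)=5/17: -0.2941 × log₂(0.2941) = 0.5193
  p(1,0)=5/17: -0.2941 × log₂(0.2941) = 0.5193
  p(1,1)=2/17: -0.1176 × log₂(0.1176) = 0.3632
H(X,Y) = 1.9211 bits


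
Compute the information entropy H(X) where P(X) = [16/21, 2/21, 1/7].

H(X) = -Σ p(x) log₂ p(x)
  -16/21 × log₂(16/21) = 0.2989
  -2/21 × log₂(2/21) = 0.3231
  -1/7 × log₂(1/7) = 0.4011
H(X) = 1.0230 bits


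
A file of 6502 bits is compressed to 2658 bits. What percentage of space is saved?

Space savings = (1 - Compressed/Original) × 100%
= (1 - 2658/6502) × 100%
= 59.12%


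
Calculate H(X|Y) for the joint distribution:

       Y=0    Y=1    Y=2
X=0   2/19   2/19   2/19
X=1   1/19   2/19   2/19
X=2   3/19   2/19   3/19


H(X|Y) = Σ_y p(y) H(X|Y=y)
  p(Y=0) = 6/19, H(X|Y=0) = 1.4591
  p(Y=1) = 6/19, H(X|Y=1) = 1.5850
  p(Y=2) = 7/19, H(X|Y=2) = 1.5567
H(X|Y) = 0.3158×1.4591 + 0.3158×1.5850 + 0.3684×1.5567 = 1.5348 bits


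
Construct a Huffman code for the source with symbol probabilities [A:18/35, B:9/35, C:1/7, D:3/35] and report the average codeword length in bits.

Huffman tree construction:
Combine smallest probabilities repeatedly
Resulting codes:
  A: 1 (length 1)
  B: 01 (length 2)
  C: 001 (length 3)
  D: 000 (length 3)
Average length = Σ p(s) × length(s) = 1.7143 bits


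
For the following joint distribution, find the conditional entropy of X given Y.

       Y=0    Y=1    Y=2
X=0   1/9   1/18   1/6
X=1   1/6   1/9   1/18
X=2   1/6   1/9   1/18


H(X|Y) = Σ_y p(y) H(X|Y=y)
  p(Y=0) = 4/9, H(X|Y=0) = 1.5613
  p(Y=1) = 5/18, H(X|Y=1) = 1.5219
  p(Y=2) = 5/18, H(X|Y=2) = 1.3710
H(X|Y) = 0.4444×1.5613 + 0.2778×1.5219 + 0.2778×1.3710 = 1.4975 bits


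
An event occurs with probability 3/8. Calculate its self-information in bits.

Information content I(x) = -log₂(p(x))
I = -log₂(3/8) = -log₂(0.3750)
I = 1.4150 bits


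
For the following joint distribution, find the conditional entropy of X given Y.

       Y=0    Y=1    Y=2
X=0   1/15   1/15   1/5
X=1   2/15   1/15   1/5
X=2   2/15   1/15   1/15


H(X|Y) = Σ_y p(y) H(X|Y=y)
  p(Y=0) = 1/3, H(X|Y=0) = 1.5219
  p(Y=1) = 1/5, H(X|Y=1) = 1.5850
  p(Y=2) = 7/15, H(X|Y=2) = 1.4488
H(X|Y) = 0.3333×1.5219 + 0.2000×1.5850 + 0.4667×1.4488 = 1.5004 bits


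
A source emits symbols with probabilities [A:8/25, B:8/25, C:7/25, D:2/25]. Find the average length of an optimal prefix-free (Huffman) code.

Huffman tree construction:
Combine smallest probabilities repeatedly
Resulting codes:
  A: 10 (length 2)
  B: 11 (length 2)
  C: 01 (length 2)
  D: 00 (length 2)
Average length = Σ p(s) × length(s) = 2.0000 bits


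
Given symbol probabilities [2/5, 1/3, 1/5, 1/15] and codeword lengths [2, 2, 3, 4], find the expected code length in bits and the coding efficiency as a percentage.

Average length L = Σ p_i × l_i = 2.3333 bits
Entropy H = 1.7819 bits
Efficiency η = H/L × 100% = 76.37%


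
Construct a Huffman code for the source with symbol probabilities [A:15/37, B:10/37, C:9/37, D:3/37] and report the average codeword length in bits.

Huffman tree construction:
Combine smallest probabilities repeatedly
Resulting codes:
  A: 0 (length 1)
  B: 10 (length 2)
  C: 111 (length 3)
  D: 110 (length 3)
Average length = Σ p(s) × length(s) = 1.9189 bits


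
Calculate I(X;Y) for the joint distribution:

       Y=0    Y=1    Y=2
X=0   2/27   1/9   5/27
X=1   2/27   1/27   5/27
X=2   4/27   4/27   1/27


H(X) = 1.5790, H(Y) = 1.5677, H(X,Y) = 2.9781
I(X;Y) = H(X) + H(Y) - H(X,Y) = 0.1687 bits


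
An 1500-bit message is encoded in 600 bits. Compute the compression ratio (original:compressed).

Compression ratio = Original / Compressed
= 1500 / 600 = 2.50:1


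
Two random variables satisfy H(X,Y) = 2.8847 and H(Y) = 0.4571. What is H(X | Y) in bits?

Chain rule: H(X,Y) = H(X|Y) + H(Y)
H(X|Y) = H(X,Y) - H(Y) = 2.8847 - 0.4571 = 2.4276 bits


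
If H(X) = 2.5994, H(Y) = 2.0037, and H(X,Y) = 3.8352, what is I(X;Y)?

I(X;Y) = H(X) + H(Y) - H(X,Y)
I(X;Y) = 2.5994 + 2.0037 - 3.8352 = 0.7679 bits


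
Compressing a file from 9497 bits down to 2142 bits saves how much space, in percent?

Space savings = (1 - Compressed/Original) × 100%
= (1 - 2142/9497) × 100%
= 77.45%


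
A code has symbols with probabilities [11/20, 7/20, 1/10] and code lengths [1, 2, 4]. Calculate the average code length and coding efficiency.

Average length L = Σ p_i × l_i = 1.6500 bits
Entropy H = 1.3367 bits
Efficiency η = H/L × 100% = 81.01%


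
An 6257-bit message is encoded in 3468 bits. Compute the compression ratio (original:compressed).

Compression ratio = Original / Compressed
= 6257 / 3468 = 1.80:1


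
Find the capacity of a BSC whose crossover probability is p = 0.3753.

For BSC with error probability p:
C = 1 - H(p) where H(p) is binary entropy
H(0.3753) = -0.3753 × log₂(0.3753) - 0.6247 × log₂(0.6247)
H(p) = 0.9547
C = 1 - 0.9547 = 0.0453 bits/use


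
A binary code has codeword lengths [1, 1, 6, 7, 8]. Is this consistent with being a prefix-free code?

Kraft inequality: Σ 2^(-l_i) ≤ 1 for prefix-free code
Calculating: 2^(-1) + 2^(-1) + 2^(-6) + 2^(-7) + 2^(-8)
= 0.5 + 0.5 + 0.015625 + 0.0078125 + 0.00390625
= 1.0273
Since 1.0273 > 1, prefix-free code does not exist


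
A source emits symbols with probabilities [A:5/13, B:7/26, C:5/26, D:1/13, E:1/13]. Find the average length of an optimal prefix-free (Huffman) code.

Huffman tree construction:
Combine smallest probabilities repeatedly
Resulting codes:
  A: 0 (length 1)
  B: 10 (length 2)
  C: 111 (length 3)
  D: 1100 (length 4)
  E: 1101 (length 4)
Average length = Σ p(s) × length(s) = 2.1154 bits


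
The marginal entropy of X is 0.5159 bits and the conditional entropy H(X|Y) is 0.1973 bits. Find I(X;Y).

I(X;Y) = H(X) - H(X|Y)
I(X;Y) = 0.5159 - 0.1973 = 0.3186 bits


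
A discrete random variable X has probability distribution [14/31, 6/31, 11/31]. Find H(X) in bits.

H(X) = -Σ p(x) log₂ p(x)
  -14/31 × log₂(14/31) = 0.5179
  -6/31 × log₂(6/31) = 0.4586
  -11/31 × log₂(11/31) = 0.5304
H(X) = 1.5069 bits


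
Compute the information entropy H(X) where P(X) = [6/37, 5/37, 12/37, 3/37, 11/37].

H(X) = -Σ p(x) log₂ p(x)
  -6/37 × log₂(6/37) = 0.4256
  -5/37 × log₂(5/37) = 0.3902
  -12/37 × log₂(12/37) = 0.5269
  -3/37 × log₂(3/37) = 0.2939
  -11/37 × log₂(11/37) = 0.5203
H(X) = 2.1568 bits


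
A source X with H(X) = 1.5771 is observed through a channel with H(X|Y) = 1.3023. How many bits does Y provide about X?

I(X;Y) = H(X) - H(X|Y)
I(X;Y) = 1.5771 - 1.3023 = 0.2748 bits


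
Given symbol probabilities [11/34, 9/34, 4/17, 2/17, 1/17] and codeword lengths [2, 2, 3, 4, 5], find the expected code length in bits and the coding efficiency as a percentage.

Average length L = Σ p_i × l_i = 2.6471 bits
Entropy H = 2.1291 bits
Efficiency η = H/L × 100% = 80.43%


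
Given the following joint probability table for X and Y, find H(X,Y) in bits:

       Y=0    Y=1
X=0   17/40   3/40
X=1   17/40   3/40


H(X,Y) = -Σ p(x,y) log₂ p(x,y)
  p(0,0)=17/40: -0.4250 × log₂(0.4250) = 0.5246
  p(0,1)=3/40: -0.0750 × log₂(0.0750) = 0.2803
  p(1,0)=17/40: -0.4250 × log₂(0.4250) = 0.5246
  p(1,1)=3/40: -0.0750 × log₂(0.0750) = 0.2803
H(X,Y) = 1.6098 bits


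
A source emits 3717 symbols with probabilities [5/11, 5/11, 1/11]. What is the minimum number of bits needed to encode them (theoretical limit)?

Entropy H = 1.3486 bits/symbol
Minimum bits = H × n = 1.3486 × 3717
= 5012.70 bits


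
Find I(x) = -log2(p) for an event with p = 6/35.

Information content I(x) = -log₂(p(x))
I = -log₂(6/35) = -log₂(0.1714)
I = 2.5443 bits


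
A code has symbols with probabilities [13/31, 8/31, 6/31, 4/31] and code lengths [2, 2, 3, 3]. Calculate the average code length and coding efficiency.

Average length L = Σ p_i × l_i = 2.3226 bits
Entropy H = 1.8698 bits
Efficiency η = H/L × 100% = 80.51%


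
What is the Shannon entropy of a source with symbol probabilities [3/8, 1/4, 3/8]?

H(X) = -Σ p(x) log₂ p(x)
  -3/8 × log₂(3/8) = 0.5306
  -1/4 × log₂(1/4) = 0.5000
  -3/8 × log₂(3/8) = 0.5306
H(X) = 1.5613 bits


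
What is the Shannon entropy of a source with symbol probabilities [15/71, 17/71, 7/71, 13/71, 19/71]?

H(X) = -Σ p(x) log₂ p(x)
  -15/71 × log₂(15/71) = 0.4738
  -17/71 × log₂(17/71) = 0.4938
  -7/71 × log₂(7/71) = 0.3295
  -13/71 × log₂(13/71) = 0.4485
  -19/71 × log₂(19/71) = 0.5089
H(X) = 2.2546 bits


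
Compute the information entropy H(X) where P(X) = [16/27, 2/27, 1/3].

H(X) = -Σ p(x) log₂ p(x)
  -16/27 × log₂(16/27) = 0.4473
  -2/27 × log₂(2/27) = 0.2781
  -1/3 × log₂(1/3) = 0.5283
H(X) = 1.2538 bits


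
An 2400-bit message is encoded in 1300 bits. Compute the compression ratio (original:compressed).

Compression ratio = Original / Compressed
= 2400 / 1300 = 1.85:1


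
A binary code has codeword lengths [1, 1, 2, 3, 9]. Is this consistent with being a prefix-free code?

Kraft inequality: Σ 2^(-l_i) ≤ 1 for prefix-free code
Calculating: 2^(-1) + 2^(-1) + 2^(-2) + 2^(-3) + 2^(-9)
= 0.5 + 0.5 + 0.25 + 0.125 + 0.001953125
= 1.3770
Since 1.3770 > 1, prefix-free code does not exist


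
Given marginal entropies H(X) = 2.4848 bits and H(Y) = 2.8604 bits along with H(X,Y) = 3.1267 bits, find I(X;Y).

I(X;Y) = H(X) + H(Y) - H(X,Y)
I(X;Y) = 2.4848 + 2.8604 - 3.1267 = 2.2185 bits


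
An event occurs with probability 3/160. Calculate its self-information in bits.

Information content I(x) = -log₂(p(x))
I = -log₂(3/160) = -log₂(0.0187)
I = 5.7370 bits
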